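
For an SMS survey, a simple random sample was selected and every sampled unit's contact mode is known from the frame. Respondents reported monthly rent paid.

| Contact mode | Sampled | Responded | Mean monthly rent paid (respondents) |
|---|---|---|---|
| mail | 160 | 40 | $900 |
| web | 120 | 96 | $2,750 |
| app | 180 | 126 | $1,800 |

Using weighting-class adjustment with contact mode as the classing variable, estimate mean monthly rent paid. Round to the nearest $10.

Response rates by class: mail 40/160 = 25%, web 96/120 = 80%, app 126/180 = 70%.
Each respondent's weight = sampled/responded in their class; summing within a class gives n_sampled, so:
  mail: 160 × 900 = 144,000
  web: 120 × 2750 = 330,000
  app: 180 × 1800 = 324,000
Adjusted estimate = 798,000 / 460 = 1734.78 → $1,730.

$1,730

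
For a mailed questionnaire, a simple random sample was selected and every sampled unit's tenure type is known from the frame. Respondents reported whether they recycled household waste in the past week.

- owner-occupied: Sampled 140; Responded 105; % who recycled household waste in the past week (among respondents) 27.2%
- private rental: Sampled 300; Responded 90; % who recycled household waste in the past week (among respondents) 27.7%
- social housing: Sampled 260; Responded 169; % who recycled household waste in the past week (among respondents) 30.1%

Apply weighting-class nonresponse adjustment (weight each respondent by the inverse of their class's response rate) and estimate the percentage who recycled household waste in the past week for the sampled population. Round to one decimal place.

Response rates by class: owner-occupied 105/140 = 75%, private rental 90/300 = 30%, social housing 169/260 = 65%.
Inverse-response-rate weighting restores each class to its sampled count, so class totals weight by n_sampled:
  owner-occupied: 140 × 27.2 = 3808
  private rental: 300 × 27.7 = 8310
  social housing: 260 × 30.1 = 7826
Adjusted estimate = 19,944 / 700 = 28.4914 → 28.5%.

28.5%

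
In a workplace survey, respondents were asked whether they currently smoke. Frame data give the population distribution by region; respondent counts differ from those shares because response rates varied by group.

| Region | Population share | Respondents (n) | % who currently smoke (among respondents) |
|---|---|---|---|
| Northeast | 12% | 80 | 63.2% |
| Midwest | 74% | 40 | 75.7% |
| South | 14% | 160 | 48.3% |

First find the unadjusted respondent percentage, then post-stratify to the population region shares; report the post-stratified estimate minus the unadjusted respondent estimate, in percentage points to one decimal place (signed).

Naive respondent-only estimate (weights = respondent counts):
  (80/280)×63.2 + (40/280)×75.7 + (160/280)×48.3 = 56.4714%
Reweighting by population region shares:
  0.12×63.2 + 0.74×75.7 + 0.14×48.3 = 70.364%
Difference = 70.364 − 56.4714 = 13.8926 pp.

+13.9 percentage points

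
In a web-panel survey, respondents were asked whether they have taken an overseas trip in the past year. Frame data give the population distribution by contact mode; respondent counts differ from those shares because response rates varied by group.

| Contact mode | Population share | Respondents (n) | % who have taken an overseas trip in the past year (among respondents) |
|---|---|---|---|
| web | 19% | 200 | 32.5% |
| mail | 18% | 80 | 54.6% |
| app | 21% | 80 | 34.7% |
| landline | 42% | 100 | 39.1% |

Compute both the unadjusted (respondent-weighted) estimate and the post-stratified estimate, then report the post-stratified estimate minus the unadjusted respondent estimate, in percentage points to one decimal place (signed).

Naive respondent-only estimate (weights = respondent counts):
  (200/460)×32.5 + (80/460)×54.6 + (80/460)×34.7 + (100/460)×39.1 = 38.1609%
Reweighting by population contact mode shares:
  0.19×32.5 + 0.18×54.6 + 0.21×34.7 + 0.42×39.1 = 39.712%
Difference = 39.712 − 38.1609 = 1.5511 pp.

+1.6 percentage points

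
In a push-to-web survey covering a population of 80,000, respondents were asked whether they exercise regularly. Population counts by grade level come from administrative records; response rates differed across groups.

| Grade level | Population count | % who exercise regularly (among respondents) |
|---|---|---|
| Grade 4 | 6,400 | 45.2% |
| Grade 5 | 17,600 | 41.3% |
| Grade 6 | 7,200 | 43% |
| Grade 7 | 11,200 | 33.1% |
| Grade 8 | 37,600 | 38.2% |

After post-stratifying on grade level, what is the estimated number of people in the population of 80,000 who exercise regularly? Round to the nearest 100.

Each cell contributes its population count × the respondent rate:
  Grade 4: 6,400 × 45.2% = 2892.8
  Grade 5: 17,600 × 41.3% = 7268.8
  Grade 6: 7,200 × 43% = 3096
  Grade 7: 11,200 × 33.1% = 3707.2
  Grade 8: 37,600 × 38.2% = 14363.2
Estimated total = 31,328 → 31,300.

31,300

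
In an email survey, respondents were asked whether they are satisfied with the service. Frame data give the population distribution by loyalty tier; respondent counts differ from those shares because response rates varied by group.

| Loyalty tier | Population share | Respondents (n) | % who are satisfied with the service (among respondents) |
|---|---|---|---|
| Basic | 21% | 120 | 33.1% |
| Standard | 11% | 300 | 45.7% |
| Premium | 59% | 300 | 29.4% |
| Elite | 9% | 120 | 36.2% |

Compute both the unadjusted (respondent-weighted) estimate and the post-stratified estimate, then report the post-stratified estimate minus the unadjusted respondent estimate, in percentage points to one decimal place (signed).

Naive respondent-only estimate (weights = respondent counts):
  (120/840)×33.1 + (300/840)×45.7 + (300/840)×29.4 + (120/840)×36.2 = 36.7214%
Post-stratifying to population shares instead:
  0.21×33.1 + 0.11×45.7 + 0.59×29.4 + 0.09×36.2 = 32.582%
Difference = 32.582 − 36.7214 = -4.1394 pp.

-4.1 percentage points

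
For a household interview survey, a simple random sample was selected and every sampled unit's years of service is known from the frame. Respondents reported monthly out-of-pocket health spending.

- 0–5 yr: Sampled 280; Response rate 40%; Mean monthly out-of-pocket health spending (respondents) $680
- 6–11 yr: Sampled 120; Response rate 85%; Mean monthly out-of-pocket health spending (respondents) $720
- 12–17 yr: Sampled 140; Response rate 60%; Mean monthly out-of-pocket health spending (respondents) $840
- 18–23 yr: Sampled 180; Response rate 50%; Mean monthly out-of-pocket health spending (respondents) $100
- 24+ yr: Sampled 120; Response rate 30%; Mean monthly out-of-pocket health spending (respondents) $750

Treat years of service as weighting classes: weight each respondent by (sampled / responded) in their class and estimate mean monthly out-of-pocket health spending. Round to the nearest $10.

With weight = n_sampled/n_responded per class, the weighted class total is n_sampled:
  0–5 yr: 280 × 680 = 190,400
  6–11 yr: 120 × 720 = 86,400
  12–17 yr: 140 × 840 = 117,600
  18–23 yr: 180 × 100 = 18,000
  24+ yr: 120 × 750 = 90,000
Adjusted estimate = 502,400 / 840 = 598.095 → $600.

$600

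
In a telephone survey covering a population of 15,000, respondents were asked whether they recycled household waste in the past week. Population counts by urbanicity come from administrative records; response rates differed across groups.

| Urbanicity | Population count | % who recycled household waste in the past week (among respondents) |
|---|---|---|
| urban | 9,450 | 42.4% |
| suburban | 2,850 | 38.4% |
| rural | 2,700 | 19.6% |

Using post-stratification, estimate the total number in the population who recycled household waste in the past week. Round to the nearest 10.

Estimated count per cell = population count × respondent percentage:
  urban: 9,450 × 42.4% = 4006.8
  suburban: 2,850 × 38.4% = 1094.4
  rural: 2,700 × 19.6% = 529.2
Estimated total = 5630.4 → 5,630.

5,630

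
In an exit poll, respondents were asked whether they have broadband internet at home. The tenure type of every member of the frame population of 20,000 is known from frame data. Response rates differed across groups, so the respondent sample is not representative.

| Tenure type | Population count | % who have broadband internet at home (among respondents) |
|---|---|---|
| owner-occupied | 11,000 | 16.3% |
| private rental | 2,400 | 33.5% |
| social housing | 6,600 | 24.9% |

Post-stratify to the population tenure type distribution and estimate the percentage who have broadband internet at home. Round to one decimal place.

Each cell contributes population-share × respondent value:
  owner-occupied: (11,000/20,000) × 16.3 = 8.965
  private rental: (2,400/20,000) × 33.5 = 4.02
  social housing: (6,600/20,000) × 24.9 = 8.217
Post-stratified estimate = 21.202 → 21.2%.

21.2%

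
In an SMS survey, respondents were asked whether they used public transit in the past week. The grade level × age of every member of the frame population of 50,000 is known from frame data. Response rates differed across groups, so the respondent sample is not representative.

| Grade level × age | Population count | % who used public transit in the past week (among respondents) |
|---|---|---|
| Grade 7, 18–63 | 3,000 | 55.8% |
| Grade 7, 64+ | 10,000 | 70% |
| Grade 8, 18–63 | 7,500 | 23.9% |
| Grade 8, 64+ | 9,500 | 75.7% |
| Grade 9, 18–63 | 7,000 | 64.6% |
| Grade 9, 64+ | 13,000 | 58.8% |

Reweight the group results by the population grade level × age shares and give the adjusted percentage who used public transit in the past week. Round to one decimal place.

Weight each group's respondent value by its population share:
  Grade 7, 18–63: (3,000/50,000) × 55.8 = 3.348
  Grade 7, 64+: (10,000/50,000) × 70 = 14
  Grade 8, 18–63: (7,500/50,000) × 23.9 = 3.585
  Grade 8, 64+: (9,500/50,000) × 75.7 = 14.383
  Grade 9, 18–63: (7,000/50,000) × 64.6 = 9.044
  Grade 9, 64+: (13,000/50,000) × 58.8 = 15.288
Post-stratified estimate = 59.648 → 59.6%.

59.6%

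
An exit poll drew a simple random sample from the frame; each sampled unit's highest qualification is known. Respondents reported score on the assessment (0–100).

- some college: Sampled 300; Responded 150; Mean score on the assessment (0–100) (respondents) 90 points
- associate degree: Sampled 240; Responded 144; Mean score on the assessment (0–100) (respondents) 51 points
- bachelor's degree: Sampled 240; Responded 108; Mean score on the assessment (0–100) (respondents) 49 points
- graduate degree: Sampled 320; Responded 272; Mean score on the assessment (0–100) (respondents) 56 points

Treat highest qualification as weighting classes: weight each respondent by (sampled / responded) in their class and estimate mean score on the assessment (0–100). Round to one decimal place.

Class response rates: some college 150/300 = 50%, associate degree 144/240 = 60%, bachelor's degree 108/240 = 45%, graduate degree 272/320 = 85%.
Weighting each respondent by the inverse class response rate inflates each class back to its sampled size, so the class weight is n_sampled:
  some college: 300 × 90 = 27,000
  associate degree: 240 × 51 = 12,240
  bachelor's degree: 240 × 49 = 11,760
  graduate degree: 320 × 56 = 17,920
Adjusted estimate = 68,920 / 1,100 = 62.6545 → 62.7.

62.7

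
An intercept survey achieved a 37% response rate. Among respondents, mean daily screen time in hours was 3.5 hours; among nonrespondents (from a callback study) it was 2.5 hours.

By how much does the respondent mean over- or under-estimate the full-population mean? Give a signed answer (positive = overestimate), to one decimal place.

+0.6

Nonresponse fraction = 1 − 0.37 = 0.63.
Bias = (nonresponse fraction) × (respondent mean − nonrespondent mean)
     = 0.63 × (3.5 − 2.5) = 0.63 × 1 = 0.63.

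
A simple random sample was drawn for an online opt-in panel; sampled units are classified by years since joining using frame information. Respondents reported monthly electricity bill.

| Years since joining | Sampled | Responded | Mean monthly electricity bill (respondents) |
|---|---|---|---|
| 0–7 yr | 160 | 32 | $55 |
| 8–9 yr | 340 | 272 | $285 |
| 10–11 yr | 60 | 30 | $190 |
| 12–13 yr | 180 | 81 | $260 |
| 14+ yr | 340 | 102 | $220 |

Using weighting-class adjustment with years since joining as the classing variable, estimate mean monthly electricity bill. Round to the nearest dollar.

$221

Class response rates: 0–7 yr 32/160 = 20%, 8–9 yr 272/340 = 80%, 10–11 yr 30/60 = 50%, 12–13 yr 81/180 = 45%, 14+ yr 102/340 = 30%.
Weighting each respondent by the inverse class response rate inflates each class back to its sampled size, so the class weight is n_sampled:
  0–7 yr: 160 × 55 = 8800
  8–9 yr: 340 × 285 = 96,900
  10–11 yr: 60 × 190 = 11,400
  12–13 yr: 180 × 260 = 46,800
  14+ yr: 340 × 220 = 74,800
Adjusted estimate = 238,700 / 1,080 = 221.019 → $221.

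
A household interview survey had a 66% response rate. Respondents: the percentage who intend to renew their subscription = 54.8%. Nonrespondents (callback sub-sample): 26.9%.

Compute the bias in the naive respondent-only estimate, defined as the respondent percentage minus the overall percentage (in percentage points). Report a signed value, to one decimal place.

Nonresponse fraction = 1 − 0.66 = 0.34.
Bias = (nonresponse fraction) × (respondent percentage − nonrespondent percentage)
     = 0.34 × (54.8 − 26.9) = 0.34 × 27.9 = 9.486.

+9.5 percentage points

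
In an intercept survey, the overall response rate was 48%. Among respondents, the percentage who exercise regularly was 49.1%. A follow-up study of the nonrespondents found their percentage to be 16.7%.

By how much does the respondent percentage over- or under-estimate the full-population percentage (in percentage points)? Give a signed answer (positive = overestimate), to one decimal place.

Nonresponse fraction = 1 − 0.48 = 0.52.
Bias = (nonresponse fraction) × (respondent percentage − nonrespondent percentage)
     = 0.52 × (49.1 − 16.7) = 0.52 × 32.4 = 16.848.

+16.8 percentage points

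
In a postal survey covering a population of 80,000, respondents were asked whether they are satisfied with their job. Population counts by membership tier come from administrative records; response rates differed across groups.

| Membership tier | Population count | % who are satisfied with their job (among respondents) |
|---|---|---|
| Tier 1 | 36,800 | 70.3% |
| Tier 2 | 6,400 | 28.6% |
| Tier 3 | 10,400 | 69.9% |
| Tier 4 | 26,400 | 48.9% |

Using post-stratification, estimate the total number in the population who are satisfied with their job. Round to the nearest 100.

47,900

Apply each group's respondent rate to its population count:
  Tier 1: 36,800 × 70.3% = 25870.4
  Tier 2: 6,400 × 28.6% = 1830.4
  Tier 3: 10,400 × 69.9% = 7269.6
  Tier 4: 26,400 × 48.9% = 12909.6
Estimated total = 47,880 → 47,900.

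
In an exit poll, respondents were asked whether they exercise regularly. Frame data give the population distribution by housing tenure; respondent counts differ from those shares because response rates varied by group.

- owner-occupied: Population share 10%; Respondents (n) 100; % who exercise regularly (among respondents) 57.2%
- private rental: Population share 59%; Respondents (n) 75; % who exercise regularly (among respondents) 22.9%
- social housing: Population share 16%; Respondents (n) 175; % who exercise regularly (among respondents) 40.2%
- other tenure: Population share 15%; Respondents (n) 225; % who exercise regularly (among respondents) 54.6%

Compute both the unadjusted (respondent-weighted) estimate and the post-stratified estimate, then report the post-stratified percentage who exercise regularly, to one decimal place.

33.9%

Unadjusted (pooled respondent) estimate weights by respondent counts:
  (100/575)×57.2 + (75/575)×22.9 + (175/575)×40.2 + (225/575)×54.6 = 46.5348%
Reweighting by population housing tenure shares:
  0.1×57.2 + 0.59×22.9 + 0.16×40.2 + 0.15×54.6 = 33.853%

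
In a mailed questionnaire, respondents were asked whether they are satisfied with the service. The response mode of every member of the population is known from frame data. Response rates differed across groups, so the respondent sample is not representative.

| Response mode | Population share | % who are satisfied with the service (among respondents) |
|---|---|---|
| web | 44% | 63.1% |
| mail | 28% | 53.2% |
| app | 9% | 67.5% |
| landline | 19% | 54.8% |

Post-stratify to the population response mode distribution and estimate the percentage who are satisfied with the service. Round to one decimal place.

59.1%

Weight each group's respondent value by its population share:
  web: 0.44 × 63.1 = 27.764
  mail: 0.28 × 53.2 = 14.896
  app: 0.09 × 67.5 = 6.075
  landline: 0.19 × 54.8 = 10.412
Post-stratified estimate = 59.147 → 59.1%.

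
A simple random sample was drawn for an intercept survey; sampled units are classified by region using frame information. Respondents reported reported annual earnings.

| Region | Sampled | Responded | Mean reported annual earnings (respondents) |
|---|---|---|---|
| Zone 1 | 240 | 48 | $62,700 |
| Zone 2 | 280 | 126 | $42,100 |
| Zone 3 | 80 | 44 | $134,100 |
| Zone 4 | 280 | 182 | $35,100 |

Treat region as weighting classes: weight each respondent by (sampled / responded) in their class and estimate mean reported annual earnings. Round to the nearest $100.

$53,900

Class response rates: Zone 1 48/240 = 20%, Zone 2 126/280 = 45%, Zone 3 44/80 = 55%, Zone 4 182/280 = 65%.
With weight = n_sampled/n_responded per class, the weighted class total is n_sampled:
  Zone 1: 240 × 62,700 = 15,048,000
  Zone 2: 280 × 42,100 = 11,788,000
  Zone 3: 80 × 134,100 = 10,728,000
  Zone 4: 280 × 35,100 = 9,828,000
Adjusted estimate = 47,392,000 / 880 = 53854.5 → $53,900.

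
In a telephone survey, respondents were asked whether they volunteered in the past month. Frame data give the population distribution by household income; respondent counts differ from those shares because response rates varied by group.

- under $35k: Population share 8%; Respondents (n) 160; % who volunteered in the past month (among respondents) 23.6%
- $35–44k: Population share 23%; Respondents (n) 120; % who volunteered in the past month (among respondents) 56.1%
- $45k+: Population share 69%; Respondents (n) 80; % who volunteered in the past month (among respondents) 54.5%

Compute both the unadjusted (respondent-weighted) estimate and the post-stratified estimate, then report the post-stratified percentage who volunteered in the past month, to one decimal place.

Without adjustment, the pooled respondent share is:
  (160/360)×23.6 + (120/360)×56.1 + (80/360)×54.5 = 41.3%
Post-stratified estimate weights by population shares:
  0.08×23.6 + 0.23×56.1 + 0.69×54.5 = 52.396%

52.4%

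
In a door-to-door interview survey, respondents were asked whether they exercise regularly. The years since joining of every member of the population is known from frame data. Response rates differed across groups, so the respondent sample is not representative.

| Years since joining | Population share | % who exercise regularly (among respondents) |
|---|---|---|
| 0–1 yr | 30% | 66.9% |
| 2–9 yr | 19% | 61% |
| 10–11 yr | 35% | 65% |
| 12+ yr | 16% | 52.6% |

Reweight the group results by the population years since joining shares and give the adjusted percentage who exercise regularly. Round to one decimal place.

Reweight to the known years since joining distribution:
  0–1 yr: 0.3 × 66.9 = 20.07
  2–9 yr: 0.19 × 61 = 11.59
  10–11 yr: 0.35 × 65 = 22.75
  12+ yr: 0.16 × 52.6 = 8.416
Post-stratified estimate = 62.826 → 62.8%.

62.8%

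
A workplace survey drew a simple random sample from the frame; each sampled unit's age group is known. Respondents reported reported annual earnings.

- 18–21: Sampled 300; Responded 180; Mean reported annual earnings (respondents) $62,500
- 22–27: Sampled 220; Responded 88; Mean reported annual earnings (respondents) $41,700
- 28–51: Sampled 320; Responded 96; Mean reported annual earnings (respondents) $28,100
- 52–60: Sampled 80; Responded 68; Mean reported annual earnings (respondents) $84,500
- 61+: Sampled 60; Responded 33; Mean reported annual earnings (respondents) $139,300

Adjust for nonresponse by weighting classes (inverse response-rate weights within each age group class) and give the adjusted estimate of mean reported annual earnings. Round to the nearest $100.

$53,100

Class response rates: 18–21 180/300 = 60%, 22–27 88/220 = 40%, 28–51 96/320 = 30%, 52–60 68/80 = 85%, 61+ 33/60 = 55%.
Weighting each respondent by the inverse class response rate inflates each class back to its sampled size, so the class weight is n_sampled:
  18–21: 300 × 62,500 = 18,750,000
  22–27: 220 × 41,700 = 9,174,000
  28–51: 320 × 28,100 = 8,992,000
  52–60: 80 × 84,500 = 6,760,000
  61+: 60 × 139,300 = 8,358,000
Adjusted estimate = 52,034,000 / 980 = 53095.9 → $53,100.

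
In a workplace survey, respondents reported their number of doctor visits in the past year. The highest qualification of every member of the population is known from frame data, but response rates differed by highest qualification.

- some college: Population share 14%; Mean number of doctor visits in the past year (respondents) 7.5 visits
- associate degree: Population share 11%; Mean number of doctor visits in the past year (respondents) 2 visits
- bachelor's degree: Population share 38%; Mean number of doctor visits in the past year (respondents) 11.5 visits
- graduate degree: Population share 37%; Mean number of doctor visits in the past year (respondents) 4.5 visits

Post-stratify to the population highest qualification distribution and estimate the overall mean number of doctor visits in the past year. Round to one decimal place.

7.3

Reweight to the known highest qualification distribution:
  some college: 0.14 × 7.5 = 1.05
  associate degree: 0.11 × 2 = 0.22
  bachelor's degree: 0.38 × 11.5 = 4.37
  graduate degree: 0.37 × 4.5 = 1.665
Post-stratified estimate = 7.305 → 7.3.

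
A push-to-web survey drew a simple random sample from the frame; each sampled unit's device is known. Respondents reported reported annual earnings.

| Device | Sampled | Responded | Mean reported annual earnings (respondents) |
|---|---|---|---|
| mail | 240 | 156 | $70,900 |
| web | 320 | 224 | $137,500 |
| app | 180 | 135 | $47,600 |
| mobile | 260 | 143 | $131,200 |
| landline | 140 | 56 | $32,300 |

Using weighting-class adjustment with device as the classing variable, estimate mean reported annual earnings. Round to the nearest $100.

$94,900

Response rates by class: mail 156/240 = 65%, web 224/320 = 70%, app 135/180 = 75%, mobile 143/260 = 55%, landline 56/140 = 40%.
With weight = n_sampled/n_responded per class, the weighted class total is n_sampled:
  mail: 240 × 70,900 = 17,016,000
  web: 320 × 137,500 = 44,000,000
  app: 180 × 47,600 = 8,568,000
  mobile: 260 × 131,200 = 34,112,000
  landline: 140 × 32,300 = 4,522,000
Adjusted estimate = 108,218,000 / 1,140 = 94928.1 → $94,900.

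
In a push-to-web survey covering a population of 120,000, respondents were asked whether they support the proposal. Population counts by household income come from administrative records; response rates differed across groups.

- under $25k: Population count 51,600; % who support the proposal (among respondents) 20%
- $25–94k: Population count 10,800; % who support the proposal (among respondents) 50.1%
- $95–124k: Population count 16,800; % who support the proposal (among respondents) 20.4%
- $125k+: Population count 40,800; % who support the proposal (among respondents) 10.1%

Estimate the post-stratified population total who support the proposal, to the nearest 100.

23,300

Apply each group's respondent rate to its population count:
  under $25k: 51,600 × 20% = 10,320
  $25–94k: 10,800 × 50.1% = 5410.8
  $95–124k: 16,800 × 20.4% = 3427.2
  $125k+: 40,800 × 10.1% = 4120.8
Estimated total = 23278.8 → 23,300.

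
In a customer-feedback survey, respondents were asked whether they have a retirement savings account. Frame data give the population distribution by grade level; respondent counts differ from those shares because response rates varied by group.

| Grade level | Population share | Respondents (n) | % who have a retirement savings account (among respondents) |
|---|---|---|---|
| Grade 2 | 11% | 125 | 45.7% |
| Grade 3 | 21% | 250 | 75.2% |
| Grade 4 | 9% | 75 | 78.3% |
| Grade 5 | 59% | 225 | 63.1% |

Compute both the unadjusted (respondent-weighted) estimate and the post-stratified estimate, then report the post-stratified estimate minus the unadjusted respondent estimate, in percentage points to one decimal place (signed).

Unadjusted (pooled respondent) estimate weights by respondent counts:
  (125/675)×45.7 + (250/675)×75.2 + (75/675)×78.3 + (225/675)×63.1 = 66.0481%
Reweighting by population grade level shares:
  0.11×45.7 + 0.21×75.2 + 0.09×78.3 + 0.59×63.1 = 65.095%
Difference = 65.095 − 66.0481 = -0.9531 pp.

-1.0 percentage points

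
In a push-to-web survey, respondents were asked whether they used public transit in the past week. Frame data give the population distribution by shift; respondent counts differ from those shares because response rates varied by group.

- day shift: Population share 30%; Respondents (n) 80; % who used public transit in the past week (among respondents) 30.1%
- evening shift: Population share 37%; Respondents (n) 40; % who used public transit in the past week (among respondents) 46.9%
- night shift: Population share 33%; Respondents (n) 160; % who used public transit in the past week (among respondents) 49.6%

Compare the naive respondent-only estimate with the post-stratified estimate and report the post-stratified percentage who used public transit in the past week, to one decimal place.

Naive respondent-only estimate (weights = respondent counts):
  (80/280)×30.1 + (40/280)×46.9 + (160/280)×49.6 = 43.6429%
Post-stratifying to population shares instead:
  0.3×30.1 + 0.37×46.9 + 0.33×49.6 = 42.751%

42.8%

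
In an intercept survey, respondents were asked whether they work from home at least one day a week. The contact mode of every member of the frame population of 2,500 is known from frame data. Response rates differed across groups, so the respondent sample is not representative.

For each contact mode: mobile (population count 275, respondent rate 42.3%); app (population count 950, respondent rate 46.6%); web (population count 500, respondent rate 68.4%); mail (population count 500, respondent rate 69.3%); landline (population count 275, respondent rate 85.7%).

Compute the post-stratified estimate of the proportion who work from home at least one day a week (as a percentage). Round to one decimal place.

59.3%

Reweight to the known contact mode distribution:
  mobile: (275/2,500) × 42.3 = 4.653
  app: (950/2,500) × 46.6 = 17.708
  web: (500/2,500) × 68.4 = 13.68
  mail: (500/2,500) × 69.3 = 13.86
  landline: (275/2,500) × 85.7 = 9.427
Post-stratified estimate = 59.328 → 59.3%.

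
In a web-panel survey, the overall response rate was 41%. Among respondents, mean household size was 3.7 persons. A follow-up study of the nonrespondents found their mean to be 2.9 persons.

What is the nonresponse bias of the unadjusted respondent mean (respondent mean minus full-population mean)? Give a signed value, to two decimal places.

Nonresponse fraction = 1 − 0.41 = 0.59.
Bias = (nonresponse fraction) × (respondent mean − nonrespondent mean)
     = 0.59 × (3.7 − 2.9) = 0.59 × 0.8 = 0.472.

+0.47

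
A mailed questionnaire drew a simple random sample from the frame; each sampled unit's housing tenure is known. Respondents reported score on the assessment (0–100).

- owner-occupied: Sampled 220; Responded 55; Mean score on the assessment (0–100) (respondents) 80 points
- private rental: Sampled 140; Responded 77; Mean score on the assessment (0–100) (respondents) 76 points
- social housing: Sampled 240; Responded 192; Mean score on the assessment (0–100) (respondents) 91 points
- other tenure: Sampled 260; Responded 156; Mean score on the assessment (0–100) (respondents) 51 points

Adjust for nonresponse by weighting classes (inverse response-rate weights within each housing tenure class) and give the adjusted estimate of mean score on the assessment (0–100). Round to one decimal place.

73.7

Response rates by class: owner-occupied 55/220 = 25%, private rental 77/140 = 55%, social housing 192/240 = 80%, other tenure 156/260 = 60%.
Weighting each respondent by the inverse class response rate inflates each class back to its sampled size, so the class weight is n_sampled:
  owner-occupied: 220 × 80 = 17,600
  private rental: 140 × 76 = 10,640
  social housing: 240 × 91 = 21,840
  other tenure: 260 × 51 = 13,260
Adjusted estimate = 63,340 / 860 = 73.6512 → 73.7.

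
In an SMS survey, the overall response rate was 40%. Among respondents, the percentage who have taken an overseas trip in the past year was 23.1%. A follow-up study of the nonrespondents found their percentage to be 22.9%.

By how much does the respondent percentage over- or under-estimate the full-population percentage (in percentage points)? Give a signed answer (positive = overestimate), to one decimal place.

Nonresponse fraction = 1 − 0.4 = 0.6.
Bias = (nonresponse fraction) × (respondent percentage − nonrespondent percentage)
     = 0.6 × (23.1 − 22.9) = 0.6 × 0.2 = 0.12.

+0.1 percentage points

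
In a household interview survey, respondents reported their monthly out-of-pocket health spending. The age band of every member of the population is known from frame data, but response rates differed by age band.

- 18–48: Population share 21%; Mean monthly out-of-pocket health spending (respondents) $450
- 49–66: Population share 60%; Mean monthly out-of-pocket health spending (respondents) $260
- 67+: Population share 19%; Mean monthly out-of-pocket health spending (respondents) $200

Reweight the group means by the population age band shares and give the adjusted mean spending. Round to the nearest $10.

$290

Post-stratification weights by population share, not respondent share:
  18–48: 0.21 × 450 = 94.5
  49–66: 0.6 × 260 = 156
  67+: 0.19 × 200 = 38
Post-stratified estimate = 288.5 → $290.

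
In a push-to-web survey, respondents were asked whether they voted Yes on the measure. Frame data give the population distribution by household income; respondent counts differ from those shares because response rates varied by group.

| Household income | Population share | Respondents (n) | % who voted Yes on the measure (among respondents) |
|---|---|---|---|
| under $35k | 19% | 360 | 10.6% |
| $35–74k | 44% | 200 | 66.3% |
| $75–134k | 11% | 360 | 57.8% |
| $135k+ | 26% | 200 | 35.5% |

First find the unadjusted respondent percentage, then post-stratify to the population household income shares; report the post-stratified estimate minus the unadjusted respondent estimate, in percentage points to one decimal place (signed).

Naive respondent-only estimate (weights = respondent counts):
  (360/1120)×10.6 + (200/1120)×66.3 + (360/1120)×57.8 + (200/1120)×35.5 = 40.1643%
Reweighting by population household income shares:
  0.19×10.6 + 0.44×66.3 + 0.11×57.8 + 0.26×35.5 = 46.774%
Difference = 46.774 − 40.1643 = 6.6097 pp.

+6.6 percentage points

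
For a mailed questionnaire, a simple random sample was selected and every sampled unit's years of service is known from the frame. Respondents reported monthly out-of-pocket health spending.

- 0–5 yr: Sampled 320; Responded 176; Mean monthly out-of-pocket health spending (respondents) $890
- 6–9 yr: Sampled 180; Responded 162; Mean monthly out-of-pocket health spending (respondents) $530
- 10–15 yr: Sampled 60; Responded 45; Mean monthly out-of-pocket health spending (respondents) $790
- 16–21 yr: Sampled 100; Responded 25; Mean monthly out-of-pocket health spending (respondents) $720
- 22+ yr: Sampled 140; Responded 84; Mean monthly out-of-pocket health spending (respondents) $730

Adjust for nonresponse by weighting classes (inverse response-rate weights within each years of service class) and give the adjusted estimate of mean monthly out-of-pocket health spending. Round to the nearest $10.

Class response rates: 0–5 yr 176/320 = 55%, 6–9 yr 162/180 = 90%, 10–15 yr 45/60 = 75%, 16–21 yr 25/100 = 25%, 22+ yr 84/140 = 60%.
Weighting each respondent by the inverse class response rate inflates each class back to its sampled size, so the class weight is n_sampled:
  0–5 yr: 320 × 890 = 284,800
  6–9 yr: 180 × 530 = 95,400
  10–15 yr: 60 × 790 = 47,400
  16–21 yr: 100 × 720 = 72,000
  22+ yr: 140 × 730 = 102,200
Adjusted estimate = 601,800 / 800 = 752.25 → $750.

$750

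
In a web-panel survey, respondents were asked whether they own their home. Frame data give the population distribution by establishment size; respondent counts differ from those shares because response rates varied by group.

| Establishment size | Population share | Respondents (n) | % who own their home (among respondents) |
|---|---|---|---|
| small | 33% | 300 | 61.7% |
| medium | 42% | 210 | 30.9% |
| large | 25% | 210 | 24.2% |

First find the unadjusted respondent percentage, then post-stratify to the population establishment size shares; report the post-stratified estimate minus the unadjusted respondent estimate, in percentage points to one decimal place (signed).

-2.4 percentage points

Unadjusted (pooled respondent) estimate weights by respondent counts:
  (300/720)×61.7 + (210/720)×30.9 + (210/720)×24.2 = 41.7792%
Reweighting by population establishment size shares:
  0.33×61.7 + 0.42×30.9 + 0.25×24.2 = 39.389%
Difference = 39.389 − 41.7792 = -2.3902 pp.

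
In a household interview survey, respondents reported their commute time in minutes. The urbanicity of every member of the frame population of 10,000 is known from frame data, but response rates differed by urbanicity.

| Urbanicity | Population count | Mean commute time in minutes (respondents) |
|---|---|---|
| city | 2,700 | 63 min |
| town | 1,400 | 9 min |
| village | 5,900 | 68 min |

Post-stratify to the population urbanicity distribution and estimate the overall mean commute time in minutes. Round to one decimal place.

Each cell contributes population-share × respondent value:
  city: (2,700/10,000) × 63 = 17.01
  town: (1,400/10,000) × 9 = 1.26
  village: (5,900/10,000) × 68 = 40.12
Post-stratified estimate = 58.39 → 58.4.

58.4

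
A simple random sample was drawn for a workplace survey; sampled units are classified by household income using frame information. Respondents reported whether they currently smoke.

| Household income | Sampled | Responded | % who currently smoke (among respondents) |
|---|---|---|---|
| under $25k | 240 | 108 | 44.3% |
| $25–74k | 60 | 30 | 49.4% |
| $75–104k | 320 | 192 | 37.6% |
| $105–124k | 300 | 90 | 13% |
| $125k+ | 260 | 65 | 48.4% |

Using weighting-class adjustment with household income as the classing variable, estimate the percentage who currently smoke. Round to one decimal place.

35.7%

Response rates by class: under $25k 108/240 = 45%, $25–74k 30/60 = 50%, $75–104k 192/320 = 60%, $105–124k 90/300 = 30%, $125k+ 65/260 = 25%.
With weight = n_sampled/n_responded per class, the weighted class total is n_sampled:
  under $25k: 240 × 44.3 = 10,632
  $25–74k: 60 × 49.4 = 2964
  $75–104k: 320 × 37.6 = 12,032
  $105–124k: 300 × 13 = 3900
  $125k+: 260 × 48.4 = 12,584
Adjusted estimate = 42,112 / 1,180 = 35.6881 → 35.7%.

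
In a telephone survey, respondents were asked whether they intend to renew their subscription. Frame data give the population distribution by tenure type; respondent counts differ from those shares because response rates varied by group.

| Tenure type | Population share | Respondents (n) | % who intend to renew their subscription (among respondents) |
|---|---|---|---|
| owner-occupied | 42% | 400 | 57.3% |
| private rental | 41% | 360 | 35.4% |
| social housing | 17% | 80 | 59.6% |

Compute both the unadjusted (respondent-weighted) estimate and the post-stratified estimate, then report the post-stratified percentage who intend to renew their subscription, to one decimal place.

48.7%

Without adjustment, the pooled respondent share is:
  (400/840)×57.3 + (360/840)×35.4 + (80/840)×59.6 = 48.1333%
Reweighting by population tenure type shares:
  0.42×57.3 + 0.41×35.4 + 0.17×59.6 = 48.712%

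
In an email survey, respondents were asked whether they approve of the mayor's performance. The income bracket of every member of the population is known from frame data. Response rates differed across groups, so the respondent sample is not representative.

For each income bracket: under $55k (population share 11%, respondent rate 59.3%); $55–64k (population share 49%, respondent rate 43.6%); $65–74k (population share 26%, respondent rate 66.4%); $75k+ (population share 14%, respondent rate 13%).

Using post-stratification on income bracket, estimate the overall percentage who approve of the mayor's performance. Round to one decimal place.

Post-stratification weights by population share, not respondent share:
  under $55k: 0.11 × 59.3 = 6.523
  $55–64k: 0.49 × 43.6 = 21.364
  $65–74k: 0.26 × 66.4 = 17.264
  $75k+: 0.14 × 13 = 1.82
Post-stratified estimate = 46.971 → 47.0%.

47.0%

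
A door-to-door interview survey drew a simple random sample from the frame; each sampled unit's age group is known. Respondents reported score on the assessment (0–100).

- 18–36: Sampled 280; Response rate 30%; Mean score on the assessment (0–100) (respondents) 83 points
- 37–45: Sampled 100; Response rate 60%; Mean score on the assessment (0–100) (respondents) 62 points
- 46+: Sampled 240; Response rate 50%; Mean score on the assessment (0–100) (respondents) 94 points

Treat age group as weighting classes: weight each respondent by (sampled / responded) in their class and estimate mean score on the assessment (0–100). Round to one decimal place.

83.9

Weighting each respondent by the inverse class response rate inflates each class back to its sampled size, so the class weight is n_sampled:
  18–36: 280 × 83 = 23,240
  37–45: 100 × 62 = 6200
  46+: 240 × 94 = 22,560
Adjusted estimate = 52,000 / 620 = 83.871 → 83.9.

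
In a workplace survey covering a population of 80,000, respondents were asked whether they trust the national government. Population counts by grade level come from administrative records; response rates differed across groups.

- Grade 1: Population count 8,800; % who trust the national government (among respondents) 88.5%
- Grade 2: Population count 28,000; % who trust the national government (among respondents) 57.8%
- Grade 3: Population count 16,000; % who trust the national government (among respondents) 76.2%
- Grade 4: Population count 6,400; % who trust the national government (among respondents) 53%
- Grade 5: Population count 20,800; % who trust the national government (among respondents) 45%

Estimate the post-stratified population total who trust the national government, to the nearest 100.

Each cell contributes its population count × the respondent rate:
  Grade 1: 8,800 × 88.5% = 7788
  Grade 2: 28,000 × 57.8% = 16,184
  Grade 3: 16,000 × 76.2% = 12,192
  Grade 4: 6,400 × 53% = 3392
  Grade 5: 20,800 × 45% = 9360
Estimated total = 48,916 → 48,900.

48,900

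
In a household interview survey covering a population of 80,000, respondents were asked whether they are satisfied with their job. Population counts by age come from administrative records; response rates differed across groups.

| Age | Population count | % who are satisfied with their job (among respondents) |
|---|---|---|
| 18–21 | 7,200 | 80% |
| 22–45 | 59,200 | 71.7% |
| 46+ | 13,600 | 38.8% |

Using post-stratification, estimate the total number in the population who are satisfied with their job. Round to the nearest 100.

53,500

Apply each group's respondent rate to its population count:
  18–21: 7,200 × 80% = 5760
  22–45: 59,200 × 71.7% = 42446.4
  46+: 13,600 × 38.8% = 5276.8
Estimated total = 53483.2 → 53,500.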